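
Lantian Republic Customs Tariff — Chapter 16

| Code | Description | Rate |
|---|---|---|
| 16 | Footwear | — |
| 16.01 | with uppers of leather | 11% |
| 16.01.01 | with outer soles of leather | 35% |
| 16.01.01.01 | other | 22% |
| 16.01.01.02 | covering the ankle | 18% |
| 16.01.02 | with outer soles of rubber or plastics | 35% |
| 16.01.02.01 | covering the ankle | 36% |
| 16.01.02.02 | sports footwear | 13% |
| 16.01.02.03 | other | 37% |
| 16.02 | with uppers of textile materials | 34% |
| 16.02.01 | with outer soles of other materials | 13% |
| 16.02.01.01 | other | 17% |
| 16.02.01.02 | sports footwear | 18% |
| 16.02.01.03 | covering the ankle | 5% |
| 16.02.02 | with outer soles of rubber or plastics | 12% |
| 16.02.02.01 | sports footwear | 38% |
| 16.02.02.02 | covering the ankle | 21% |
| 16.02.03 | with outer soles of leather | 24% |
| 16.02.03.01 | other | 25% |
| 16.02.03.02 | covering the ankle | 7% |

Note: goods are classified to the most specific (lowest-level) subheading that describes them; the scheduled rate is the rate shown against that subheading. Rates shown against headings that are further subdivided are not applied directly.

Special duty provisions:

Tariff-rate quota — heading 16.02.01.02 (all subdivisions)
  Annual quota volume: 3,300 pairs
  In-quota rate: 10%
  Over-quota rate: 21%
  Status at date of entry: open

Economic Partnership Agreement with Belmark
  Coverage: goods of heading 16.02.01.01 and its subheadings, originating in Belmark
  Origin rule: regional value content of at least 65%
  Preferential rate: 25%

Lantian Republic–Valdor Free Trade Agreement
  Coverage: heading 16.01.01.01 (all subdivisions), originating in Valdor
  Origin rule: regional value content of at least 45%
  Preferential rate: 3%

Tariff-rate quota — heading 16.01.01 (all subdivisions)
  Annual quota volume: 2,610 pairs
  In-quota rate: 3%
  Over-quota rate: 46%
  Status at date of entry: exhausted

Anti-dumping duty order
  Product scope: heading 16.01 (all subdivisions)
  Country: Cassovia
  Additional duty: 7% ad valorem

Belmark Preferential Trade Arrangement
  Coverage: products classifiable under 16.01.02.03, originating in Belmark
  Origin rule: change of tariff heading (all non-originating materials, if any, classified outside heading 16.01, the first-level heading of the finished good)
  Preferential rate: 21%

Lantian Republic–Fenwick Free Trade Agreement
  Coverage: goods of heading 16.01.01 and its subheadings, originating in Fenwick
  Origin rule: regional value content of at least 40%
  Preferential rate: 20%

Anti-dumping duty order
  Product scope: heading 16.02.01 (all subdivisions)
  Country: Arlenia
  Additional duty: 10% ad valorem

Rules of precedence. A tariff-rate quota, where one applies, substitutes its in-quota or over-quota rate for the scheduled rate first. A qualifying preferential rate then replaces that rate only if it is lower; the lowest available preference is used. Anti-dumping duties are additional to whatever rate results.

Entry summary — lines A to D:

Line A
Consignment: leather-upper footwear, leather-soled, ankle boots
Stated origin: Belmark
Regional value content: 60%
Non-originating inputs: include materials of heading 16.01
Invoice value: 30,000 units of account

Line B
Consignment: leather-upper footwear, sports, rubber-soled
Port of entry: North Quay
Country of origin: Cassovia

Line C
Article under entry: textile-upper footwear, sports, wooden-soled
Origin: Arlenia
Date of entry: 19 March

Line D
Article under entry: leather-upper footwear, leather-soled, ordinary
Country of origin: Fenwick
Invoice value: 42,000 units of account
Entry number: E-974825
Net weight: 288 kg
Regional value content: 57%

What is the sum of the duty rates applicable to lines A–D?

Line A: leather-upper → 16.01; leather-soled → 16.01.01; ankle boots → 16.01.01.02. Scheduled 18%. quota on 16.01.01 exhausted → over-quota 46%; Belmark agreement on 16.02.01.01: 16.01.01.02 not covered; Belmark agreement on 16.01.02.03: 16.01.01.02 not covered. → 46%.
Line B: leather-upper → 16.01; rubber-soled → 16.01.02; sports → 16.01.02.02. Scheduled 13%. anti-dumping (Cassovia, 16.01): +7%; total 13% + 7% = 20%. → 20%.
Line C: textile-upper → 16.02; wooden-soled → 16.02.01; sports → 16.02.01.02. Scheduled 18%. quota on 16.02.01.02 open → in-quota 10%; anti-dumping (Arlenia, 16.02.01): +10%; total 10% + 10% = 20%. → 20%.
Line D: leather-upper → 16.01; leather-soled → 16.01.01; ordinary → 16.01.01.01. Scheduled 22%. quota on 16.01.01 exhausted → over-quota 46%; Fenwick agreement on 16.01.01: RVC ≥ 40% → 20% available; preferential 20%. → 20%.
Sum: 46% + 20% + 20% + 20% = 106%.

106%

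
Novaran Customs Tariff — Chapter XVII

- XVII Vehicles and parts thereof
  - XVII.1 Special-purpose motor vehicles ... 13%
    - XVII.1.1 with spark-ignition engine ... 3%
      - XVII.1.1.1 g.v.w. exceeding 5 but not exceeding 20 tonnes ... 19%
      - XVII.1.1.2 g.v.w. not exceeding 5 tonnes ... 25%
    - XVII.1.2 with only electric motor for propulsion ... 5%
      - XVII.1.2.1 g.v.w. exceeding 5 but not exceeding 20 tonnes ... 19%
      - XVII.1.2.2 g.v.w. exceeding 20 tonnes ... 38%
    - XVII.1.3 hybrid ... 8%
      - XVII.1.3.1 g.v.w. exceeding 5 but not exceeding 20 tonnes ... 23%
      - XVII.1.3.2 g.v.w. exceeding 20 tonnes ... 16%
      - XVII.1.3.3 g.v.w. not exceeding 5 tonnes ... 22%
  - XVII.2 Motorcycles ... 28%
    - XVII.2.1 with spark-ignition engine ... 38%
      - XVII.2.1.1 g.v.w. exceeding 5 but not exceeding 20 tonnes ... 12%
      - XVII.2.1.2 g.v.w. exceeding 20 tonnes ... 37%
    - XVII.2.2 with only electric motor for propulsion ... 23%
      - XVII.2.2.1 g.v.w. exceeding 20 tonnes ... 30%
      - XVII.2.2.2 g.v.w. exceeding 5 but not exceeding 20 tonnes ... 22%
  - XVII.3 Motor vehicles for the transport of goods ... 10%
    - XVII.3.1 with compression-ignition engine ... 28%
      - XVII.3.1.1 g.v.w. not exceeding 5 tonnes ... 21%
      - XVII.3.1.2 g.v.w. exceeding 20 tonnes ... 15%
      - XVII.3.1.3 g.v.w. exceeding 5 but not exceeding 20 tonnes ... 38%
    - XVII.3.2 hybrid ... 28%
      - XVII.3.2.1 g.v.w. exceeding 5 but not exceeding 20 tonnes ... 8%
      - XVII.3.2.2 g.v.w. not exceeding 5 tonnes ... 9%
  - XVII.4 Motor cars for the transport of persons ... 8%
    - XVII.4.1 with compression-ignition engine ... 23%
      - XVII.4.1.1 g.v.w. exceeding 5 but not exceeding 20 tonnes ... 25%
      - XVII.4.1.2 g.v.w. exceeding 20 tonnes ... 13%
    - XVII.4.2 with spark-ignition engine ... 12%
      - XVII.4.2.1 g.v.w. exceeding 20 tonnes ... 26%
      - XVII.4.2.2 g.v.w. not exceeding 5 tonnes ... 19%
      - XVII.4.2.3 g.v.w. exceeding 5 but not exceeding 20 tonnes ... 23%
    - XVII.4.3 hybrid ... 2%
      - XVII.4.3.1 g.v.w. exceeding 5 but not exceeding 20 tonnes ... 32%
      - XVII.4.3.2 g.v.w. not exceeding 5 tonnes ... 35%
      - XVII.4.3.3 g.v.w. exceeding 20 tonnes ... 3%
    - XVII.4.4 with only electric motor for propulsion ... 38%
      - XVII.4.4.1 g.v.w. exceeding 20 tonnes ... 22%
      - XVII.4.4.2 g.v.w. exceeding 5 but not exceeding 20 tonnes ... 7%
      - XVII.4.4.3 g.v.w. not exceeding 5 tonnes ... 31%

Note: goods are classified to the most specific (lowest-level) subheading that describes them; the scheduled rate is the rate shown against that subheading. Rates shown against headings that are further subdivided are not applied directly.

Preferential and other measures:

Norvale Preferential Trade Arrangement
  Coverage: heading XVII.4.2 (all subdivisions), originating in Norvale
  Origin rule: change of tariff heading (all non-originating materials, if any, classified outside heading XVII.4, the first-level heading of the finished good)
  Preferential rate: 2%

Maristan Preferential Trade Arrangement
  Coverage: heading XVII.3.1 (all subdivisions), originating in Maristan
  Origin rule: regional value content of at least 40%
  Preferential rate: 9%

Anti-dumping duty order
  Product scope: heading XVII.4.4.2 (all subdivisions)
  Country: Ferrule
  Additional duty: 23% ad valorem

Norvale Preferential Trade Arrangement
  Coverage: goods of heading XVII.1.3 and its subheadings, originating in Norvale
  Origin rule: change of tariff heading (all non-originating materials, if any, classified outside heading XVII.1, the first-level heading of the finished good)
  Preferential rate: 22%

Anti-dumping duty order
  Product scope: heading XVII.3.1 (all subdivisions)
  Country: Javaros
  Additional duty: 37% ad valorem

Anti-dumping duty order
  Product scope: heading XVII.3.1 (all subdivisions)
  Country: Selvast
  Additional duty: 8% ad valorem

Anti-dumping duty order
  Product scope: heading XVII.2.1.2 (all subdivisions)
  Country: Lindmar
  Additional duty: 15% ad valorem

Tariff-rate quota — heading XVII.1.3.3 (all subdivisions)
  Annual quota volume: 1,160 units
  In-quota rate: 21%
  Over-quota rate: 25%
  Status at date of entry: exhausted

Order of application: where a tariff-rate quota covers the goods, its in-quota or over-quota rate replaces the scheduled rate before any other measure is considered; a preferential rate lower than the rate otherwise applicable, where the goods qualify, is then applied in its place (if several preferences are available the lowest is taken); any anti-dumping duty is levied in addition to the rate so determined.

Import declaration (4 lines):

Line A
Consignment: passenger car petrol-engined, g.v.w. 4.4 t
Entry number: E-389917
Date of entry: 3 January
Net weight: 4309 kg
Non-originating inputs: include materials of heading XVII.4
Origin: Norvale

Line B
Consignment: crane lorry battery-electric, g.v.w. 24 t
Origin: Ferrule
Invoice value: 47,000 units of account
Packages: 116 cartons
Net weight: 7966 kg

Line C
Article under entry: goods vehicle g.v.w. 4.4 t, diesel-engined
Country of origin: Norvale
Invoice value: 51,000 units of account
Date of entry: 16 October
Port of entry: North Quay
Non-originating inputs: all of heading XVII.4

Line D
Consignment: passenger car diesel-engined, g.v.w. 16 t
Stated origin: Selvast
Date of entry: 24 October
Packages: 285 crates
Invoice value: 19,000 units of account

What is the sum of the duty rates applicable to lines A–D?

103%

Line A: passenger car → XVII.4; petrol-engined → XVII.4.2; g.v.w. 4.4 t → XVII.4.2.2. Scheduled 19%. Norvale agreement on XVII.4.2: CTH not met; Norvale agreement on XVII.1.3: XVII.4.2.2 not covered. → 19%.
Line B: crane lorry → XVII.1; battery-electric → XVII.1.2; g.v.w. 24 t → XVII.1.2.2. Scheduled 38%. No special measure applies. → 38%.
Line C: goods vehicle → XVII.3; diesel-engined → XVII.3.1; g.v.w. 4.4 t → XVII.3.1.1. Scheduled 21%. Norvale agreement on XVII.4.2: XVII.3.1.1 not covered; Norvale agreement on XVII.1.3: XVII.3.1.1 not covered. → 21%.
Line D: passenger car → XVII.4; diesel-engined → XVII.4.1; g.v.w. 16 t → XVII.4.1.1. Scheduled 25%. No special measure applies. → 25%.
Sum: 19% + 38% + 21% + 25% = 103%.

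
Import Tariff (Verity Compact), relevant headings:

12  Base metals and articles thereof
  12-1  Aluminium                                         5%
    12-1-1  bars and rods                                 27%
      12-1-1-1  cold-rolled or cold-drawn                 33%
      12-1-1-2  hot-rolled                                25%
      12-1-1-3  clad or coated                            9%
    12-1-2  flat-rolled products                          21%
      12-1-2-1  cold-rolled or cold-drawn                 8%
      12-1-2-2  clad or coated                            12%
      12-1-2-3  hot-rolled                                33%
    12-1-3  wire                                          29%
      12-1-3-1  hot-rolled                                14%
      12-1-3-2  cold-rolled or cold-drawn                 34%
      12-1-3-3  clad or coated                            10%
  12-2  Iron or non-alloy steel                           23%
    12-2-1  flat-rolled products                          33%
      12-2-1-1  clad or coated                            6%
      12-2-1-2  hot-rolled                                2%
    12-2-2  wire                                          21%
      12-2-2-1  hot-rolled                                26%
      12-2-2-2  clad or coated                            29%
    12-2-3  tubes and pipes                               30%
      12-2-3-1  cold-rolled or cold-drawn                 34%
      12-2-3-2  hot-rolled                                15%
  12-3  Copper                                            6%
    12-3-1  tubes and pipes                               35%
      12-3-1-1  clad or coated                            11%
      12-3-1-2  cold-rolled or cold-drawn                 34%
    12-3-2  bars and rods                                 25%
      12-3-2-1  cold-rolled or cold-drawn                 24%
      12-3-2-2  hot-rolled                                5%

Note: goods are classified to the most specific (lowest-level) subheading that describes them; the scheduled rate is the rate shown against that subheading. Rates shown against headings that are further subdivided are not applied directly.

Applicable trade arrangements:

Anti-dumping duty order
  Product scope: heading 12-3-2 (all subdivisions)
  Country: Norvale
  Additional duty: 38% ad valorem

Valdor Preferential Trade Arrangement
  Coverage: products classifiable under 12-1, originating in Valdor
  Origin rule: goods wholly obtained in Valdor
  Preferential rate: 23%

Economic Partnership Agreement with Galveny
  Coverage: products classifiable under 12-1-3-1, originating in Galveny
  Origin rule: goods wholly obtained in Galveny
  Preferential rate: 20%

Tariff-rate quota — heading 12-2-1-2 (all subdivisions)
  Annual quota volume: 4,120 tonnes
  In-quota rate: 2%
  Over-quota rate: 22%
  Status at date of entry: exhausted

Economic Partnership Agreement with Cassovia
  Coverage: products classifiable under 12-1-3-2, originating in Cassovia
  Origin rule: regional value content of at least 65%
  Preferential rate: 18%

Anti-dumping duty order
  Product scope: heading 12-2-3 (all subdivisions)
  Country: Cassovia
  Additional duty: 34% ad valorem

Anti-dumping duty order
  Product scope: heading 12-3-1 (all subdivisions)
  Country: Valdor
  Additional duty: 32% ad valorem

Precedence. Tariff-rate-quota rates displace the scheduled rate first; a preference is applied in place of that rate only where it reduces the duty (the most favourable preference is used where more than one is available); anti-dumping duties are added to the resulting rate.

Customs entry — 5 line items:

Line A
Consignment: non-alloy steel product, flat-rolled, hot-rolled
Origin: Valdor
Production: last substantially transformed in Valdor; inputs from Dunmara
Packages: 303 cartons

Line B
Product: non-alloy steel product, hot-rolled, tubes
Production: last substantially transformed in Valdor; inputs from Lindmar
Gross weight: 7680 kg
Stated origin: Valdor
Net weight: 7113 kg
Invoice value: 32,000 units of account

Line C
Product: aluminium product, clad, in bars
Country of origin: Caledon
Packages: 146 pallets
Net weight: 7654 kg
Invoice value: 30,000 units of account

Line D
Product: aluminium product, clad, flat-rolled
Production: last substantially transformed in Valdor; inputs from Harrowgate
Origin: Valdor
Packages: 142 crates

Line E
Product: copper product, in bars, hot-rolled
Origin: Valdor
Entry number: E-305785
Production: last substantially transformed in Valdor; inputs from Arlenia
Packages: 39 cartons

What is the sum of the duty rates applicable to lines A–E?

63%

Line A: non-alloy steel → 12-2; flat-rolled → 12-2-1; hot-rolled → 12-2-1-2. Scheduled 2%. quota on 12-2-1-2 exhausted → over-quota 22%; Valdor agreement on 12-1: 12-2-1-2 not covered. → 22%.
Line B: non-alloy steel → 12-2; tubes → 12-2-3; hot-rolled → 12-2-3-2. Scheduled 15%. Valdor agreement on 12-1: 12-2-3-2 not covered. → 15%.
Line C: aluminium → 12-1; in bars → 12-1-1; clad → 12-1-1-3. Scheduled 9%. No special measure applies. → 9%.
Line D: aluminium → 12-1; flat-rolled → 12-1-2; clad → 12-1-2-2. Scheduled 12%. Valdor agreement on 12-1: not wholly obtained. → 12%.
Line E: copper → 12-3; in bars → 12-3-2; hot-rolled → 12-3-2-2. Scheduled 5%. Valdor agreement on 12-1: 12-3-2-2 not covered. → 5%.
Sum: 22% + 15% + 9% + 12% + 5% = 63%.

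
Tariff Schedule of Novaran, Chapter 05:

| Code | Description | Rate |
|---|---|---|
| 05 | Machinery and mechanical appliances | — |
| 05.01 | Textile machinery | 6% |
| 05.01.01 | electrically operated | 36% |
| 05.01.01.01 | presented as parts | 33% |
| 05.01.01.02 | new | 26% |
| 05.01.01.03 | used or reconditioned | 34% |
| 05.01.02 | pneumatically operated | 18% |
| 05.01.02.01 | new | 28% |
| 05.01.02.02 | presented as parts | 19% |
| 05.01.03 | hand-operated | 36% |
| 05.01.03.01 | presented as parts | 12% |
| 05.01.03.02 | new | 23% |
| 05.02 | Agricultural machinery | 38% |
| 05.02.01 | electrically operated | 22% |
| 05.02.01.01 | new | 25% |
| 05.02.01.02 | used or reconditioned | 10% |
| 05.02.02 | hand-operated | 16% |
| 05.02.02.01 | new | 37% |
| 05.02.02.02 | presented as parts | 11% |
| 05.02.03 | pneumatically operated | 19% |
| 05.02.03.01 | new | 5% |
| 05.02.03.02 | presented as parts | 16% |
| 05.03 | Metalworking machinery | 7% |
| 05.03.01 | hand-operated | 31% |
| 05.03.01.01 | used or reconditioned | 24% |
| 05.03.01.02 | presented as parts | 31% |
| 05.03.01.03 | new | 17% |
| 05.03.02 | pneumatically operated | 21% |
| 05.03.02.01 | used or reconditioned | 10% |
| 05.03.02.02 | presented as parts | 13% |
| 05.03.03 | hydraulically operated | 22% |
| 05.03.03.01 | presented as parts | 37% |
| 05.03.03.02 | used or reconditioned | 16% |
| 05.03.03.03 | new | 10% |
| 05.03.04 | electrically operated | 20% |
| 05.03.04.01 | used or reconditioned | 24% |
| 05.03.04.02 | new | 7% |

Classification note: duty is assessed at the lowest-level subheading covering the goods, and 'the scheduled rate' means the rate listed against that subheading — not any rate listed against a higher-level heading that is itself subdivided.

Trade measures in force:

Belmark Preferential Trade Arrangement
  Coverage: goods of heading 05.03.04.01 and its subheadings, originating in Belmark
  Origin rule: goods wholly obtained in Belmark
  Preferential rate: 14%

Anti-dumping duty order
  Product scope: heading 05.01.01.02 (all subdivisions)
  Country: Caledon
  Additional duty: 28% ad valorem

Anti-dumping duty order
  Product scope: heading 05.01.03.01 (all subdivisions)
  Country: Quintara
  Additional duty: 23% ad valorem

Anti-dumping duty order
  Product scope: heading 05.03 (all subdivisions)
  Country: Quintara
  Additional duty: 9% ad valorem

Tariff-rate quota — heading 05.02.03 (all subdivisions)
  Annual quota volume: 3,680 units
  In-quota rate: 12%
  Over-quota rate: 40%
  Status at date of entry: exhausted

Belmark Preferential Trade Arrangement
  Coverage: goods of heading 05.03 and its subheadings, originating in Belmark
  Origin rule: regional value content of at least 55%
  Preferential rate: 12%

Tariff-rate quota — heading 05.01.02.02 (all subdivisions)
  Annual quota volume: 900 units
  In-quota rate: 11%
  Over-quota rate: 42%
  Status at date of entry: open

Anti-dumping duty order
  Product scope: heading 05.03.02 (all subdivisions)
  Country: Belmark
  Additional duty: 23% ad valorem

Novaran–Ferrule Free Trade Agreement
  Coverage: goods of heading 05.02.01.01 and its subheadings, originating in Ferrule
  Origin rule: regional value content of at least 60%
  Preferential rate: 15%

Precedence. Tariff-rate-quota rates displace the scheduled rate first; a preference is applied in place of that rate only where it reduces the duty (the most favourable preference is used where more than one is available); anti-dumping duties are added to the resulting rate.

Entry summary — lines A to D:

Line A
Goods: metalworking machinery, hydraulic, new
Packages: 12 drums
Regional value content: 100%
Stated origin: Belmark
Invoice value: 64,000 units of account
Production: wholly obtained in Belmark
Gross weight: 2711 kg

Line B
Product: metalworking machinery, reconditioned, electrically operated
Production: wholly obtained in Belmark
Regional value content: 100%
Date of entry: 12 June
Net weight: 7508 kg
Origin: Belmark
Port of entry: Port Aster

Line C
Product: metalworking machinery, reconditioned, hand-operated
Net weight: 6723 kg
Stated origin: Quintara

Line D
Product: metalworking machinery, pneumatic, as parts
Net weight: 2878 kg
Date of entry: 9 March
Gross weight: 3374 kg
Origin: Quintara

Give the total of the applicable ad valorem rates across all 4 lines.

77%

Line A: metalworking → 05.03; hydraulic → 05.03.03; new → 05.03.03.03. Scheduled 10%. Belmark agreement on 05.03.04.01: 05.03.03.03 not covered; Belmark agreement on 05.03: RVC ≥ 55% → 12% available; preference 12% not lower than 10% → no reduction. → 10%.
Line B: metalworking → 05.03; electrically operated → 05.03.04; reconditioned → 05.03.04.01. Scheduled 24%. Belmark agreement on 05.03.04.01: wholly obtained → 14% available; Belmark agreement on 05.03: RVC ≥ 55% → 12% available; preferential 12%. → 12%.
Line C: metalworking → 05.03; hand-operated → 05.03.01; reconditioned → 05.03.01.01. Scheduled 24%. anti-dumping (Quintara, 05.03): +9%; total 24% + 9% = 33%. → 33%.
Line D: metalworking → 05.03; pneumatic → 05.03.02; as parts → 05.03.02.02. Scheduled 13%. anti-dumping (Quintara, 05.03): +9%; total 13% + 9% = 22%. → 22%.
Sum: 10% + 12% + 33% + 22% = 77%.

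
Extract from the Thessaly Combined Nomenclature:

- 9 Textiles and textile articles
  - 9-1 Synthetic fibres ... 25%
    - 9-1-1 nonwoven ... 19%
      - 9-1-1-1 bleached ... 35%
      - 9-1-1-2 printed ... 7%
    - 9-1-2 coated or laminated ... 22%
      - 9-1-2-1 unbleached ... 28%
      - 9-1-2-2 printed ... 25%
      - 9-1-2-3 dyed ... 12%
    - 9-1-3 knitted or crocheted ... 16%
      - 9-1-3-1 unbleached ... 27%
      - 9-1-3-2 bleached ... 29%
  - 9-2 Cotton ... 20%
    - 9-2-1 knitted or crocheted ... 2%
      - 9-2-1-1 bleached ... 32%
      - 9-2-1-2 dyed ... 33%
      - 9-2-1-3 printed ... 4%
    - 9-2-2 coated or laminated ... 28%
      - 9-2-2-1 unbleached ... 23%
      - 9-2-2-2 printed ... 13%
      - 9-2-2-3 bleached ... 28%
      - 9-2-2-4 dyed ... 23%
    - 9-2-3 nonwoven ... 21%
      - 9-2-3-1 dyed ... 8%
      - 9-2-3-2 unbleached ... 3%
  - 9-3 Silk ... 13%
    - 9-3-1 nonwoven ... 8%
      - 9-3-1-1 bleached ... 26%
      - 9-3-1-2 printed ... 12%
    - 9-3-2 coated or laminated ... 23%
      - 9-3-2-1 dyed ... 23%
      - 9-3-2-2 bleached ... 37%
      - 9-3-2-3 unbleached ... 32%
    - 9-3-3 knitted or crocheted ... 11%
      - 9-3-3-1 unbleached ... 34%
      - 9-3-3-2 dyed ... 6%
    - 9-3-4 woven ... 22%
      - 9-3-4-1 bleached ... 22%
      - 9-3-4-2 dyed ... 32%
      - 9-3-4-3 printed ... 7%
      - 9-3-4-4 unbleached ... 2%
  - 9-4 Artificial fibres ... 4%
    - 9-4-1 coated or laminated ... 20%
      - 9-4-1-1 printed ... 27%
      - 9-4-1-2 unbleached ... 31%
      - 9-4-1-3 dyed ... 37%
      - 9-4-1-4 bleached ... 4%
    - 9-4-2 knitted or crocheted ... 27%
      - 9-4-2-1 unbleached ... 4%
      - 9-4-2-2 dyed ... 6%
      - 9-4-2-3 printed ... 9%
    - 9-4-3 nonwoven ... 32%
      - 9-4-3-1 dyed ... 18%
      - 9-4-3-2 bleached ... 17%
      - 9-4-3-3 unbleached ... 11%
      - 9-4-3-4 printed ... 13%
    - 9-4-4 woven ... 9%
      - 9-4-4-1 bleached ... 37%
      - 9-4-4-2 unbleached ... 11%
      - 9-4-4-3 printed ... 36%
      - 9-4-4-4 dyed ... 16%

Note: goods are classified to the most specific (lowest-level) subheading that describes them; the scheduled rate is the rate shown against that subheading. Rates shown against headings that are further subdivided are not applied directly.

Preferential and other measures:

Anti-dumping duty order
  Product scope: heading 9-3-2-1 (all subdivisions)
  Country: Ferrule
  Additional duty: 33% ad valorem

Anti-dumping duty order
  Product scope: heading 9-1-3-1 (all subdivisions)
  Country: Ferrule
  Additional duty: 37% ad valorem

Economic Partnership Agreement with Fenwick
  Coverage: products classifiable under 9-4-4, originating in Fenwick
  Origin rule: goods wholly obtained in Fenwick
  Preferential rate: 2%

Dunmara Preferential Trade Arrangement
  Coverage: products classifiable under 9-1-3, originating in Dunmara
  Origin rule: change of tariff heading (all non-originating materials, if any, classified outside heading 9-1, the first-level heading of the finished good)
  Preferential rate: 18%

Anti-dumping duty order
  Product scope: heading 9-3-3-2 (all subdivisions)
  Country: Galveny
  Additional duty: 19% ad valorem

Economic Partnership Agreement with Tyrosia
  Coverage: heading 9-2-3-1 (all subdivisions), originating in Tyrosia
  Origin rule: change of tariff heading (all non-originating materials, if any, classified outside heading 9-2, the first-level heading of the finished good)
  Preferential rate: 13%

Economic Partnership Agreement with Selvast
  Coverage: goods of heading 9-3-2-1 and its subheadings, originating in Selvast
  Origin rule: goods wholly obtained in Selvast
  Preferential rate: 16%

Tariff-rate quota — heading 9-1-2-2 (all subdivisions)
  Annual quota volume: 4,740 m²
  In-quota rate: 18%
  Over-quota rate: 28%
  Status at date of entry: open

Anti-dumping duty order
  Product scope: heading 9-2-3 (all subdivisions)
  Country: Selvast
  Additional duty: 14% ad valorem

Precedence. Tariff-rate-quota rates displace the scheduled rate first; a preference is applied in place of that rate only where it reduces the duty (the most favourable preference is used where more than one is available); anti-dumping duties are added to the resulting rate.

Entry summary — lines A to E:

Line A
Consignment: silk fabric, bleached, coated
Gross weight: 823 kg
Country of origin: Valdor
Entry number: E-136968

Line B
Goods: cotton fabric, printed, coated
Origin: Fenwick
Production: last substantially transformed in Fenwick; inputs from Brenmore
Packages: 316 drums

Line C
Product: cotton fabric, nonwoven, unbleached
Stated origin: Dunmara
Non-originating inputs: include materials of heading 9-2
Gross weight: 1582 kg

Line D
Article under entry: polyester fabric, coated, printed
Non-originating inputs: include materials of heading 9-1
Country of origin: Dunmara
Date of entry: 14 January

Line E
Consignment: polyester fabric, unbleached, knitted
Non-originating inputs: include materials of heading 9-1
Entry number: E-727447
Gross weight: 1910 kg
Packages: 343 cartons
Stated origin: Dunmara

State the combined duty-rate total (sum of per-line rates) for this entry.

98%

Line A: silk → 9-3; coated → 9-3-2; bleached → 9-3-2-2. Scheduled 37%. No special measure applies. → 37%.
Line B: cotton → 9-2; coated → 9-2-2; printed → 9-2-2-2. Scheduled 13%. Fenwick agreement on 9-4-4: 9-2-2-2 not covered. → 13%.
Line C: cotton → 9-2; nonwoven → 9-2-3; unbleached → 9-2-3-2. Scheduled 3%. Dunmara agreement on 9-1-3: 9-2-3-2 not covered. → 3%.
Line D: polyester → 9-1; coated → 9-1-2; printed → 9-1-2-2. Scheduled 25%. quota on 9-1-2-2 open → in-quota 18%; Dunmara agreement on 9-1-3: 9-1-2-2 not covered. → 18%.
Line E: polyester → 9-1; knitted → 9-1-3; unbleached → 9-1-3-1. Scheduled 27%. Dunmara agreement on 9-1-3: CTH not met. → 27%.
Sum: 37% + 13% + 3% + 18% + 27% = 98%.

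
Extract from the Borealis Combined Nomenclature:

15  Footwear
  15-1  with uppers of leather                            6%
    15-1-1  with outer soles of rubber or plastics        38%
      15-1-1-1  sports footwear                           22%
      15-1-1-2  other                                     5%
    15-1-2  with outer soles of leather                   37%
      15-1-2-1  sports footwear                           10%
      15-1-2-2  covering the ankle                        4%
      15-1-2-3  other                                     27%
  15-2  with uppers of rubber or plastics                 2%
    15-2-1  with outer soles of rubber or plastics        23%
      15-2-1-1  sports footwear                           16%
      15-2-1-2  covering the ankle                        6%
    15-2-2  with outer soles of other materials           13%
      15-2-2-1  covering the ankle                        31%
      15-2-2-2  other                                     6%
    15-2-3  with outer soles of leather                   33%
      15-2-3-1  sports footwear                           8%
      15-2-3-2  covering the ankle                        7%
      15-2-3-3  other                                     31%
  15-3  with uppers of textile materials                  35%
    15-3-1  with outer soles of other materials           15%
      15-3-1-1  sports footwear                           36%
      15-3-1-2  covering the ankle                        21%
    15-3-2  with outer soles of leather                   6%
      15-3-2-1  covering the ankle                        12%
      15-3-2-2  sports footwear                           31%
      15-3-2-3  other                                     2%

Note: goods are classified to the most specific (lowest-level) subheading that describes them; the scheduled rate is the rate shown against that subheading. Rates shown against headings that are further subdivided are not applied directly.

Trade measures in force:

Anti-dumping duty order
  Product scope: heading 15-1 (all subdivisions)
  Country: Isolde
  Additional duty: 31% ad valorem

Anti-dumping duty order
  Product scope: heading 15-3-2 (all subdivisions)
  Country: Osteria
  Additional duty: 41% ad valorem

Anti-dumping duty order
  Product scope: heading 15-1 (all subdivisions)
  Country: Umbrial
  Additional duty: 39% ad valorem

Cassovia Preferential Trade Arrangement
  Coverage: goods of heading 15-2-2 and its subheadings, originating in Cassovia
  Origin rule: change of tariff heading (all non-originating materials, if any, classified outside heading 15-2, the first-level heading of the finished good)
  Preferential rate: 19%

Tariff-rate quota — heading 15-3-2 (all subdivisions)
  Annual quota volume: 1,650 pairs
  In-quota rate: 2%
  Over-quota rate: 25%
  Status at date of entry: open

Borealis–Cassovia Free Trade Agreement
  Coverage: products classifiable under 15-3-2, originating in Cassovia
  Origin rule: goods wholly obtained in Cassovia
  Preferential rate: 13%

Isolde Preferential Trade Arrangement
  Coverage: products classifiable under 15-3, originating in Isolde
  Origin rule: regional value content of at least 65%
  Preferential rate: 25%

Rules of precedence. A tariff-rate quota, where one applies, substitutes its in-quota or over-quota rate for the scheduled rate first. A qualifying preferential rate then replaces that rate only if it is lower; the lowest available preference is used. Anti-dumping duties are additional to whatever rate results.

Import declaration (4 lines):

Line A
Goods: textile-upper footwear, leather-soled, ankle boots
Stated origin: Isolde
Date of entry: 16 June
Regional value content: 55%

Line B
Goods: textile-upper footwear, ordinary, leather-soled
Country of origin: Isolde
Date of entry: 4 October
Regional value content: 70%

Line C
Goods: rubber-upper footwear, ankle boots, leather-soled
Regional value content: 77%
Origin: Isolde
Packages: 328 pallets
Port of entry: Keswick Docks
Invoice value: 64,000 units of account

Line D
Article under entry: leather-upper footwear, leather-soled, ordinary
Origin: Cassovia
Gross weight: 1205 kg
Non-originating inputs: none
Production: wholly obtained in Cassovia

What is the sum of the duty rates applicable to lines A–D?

38%

Line A: textile-upper → 15-3; leather-soled → 15-3-2; ankle boots → 15-3-2-1. Scheduled 12%. quota on 15-3-2 open → in-quota 2%; Isolde agreement on 15-3: RVC < 65%. → 2%.
Line B: textile-upper → 15-3; leather-soled → 15-3-2; ordinary → 15-3-2-3. Scheduled 2%. quota on 15-3-2 open → in-quota 2%; Isolde agreement on 15-3: RVC ≥ 65% → 25% available; preference 25% not lower than 2% → no reduction. → 2%.
Line C: rubber-upper → 15-2; leather-soled → 15-2-3; ankle boots → 15-2-3-2. Scheduled 7%. Isolde agreement on 15-3: 15-2-3-2 not covered. → 7%.
Line D: leather-upper → 15-1; leather-soled → 15-1-2; ordinary → 15-1-2-3. Scheduled 27%. Cassovia agreement on 15-2-2: 15-1-2-3 not covered; Cassovia agreement on 15-3-2: 15-1-2-3 not covered. → 27%.
Sum: 2% + 2% + 7% + 27% = 38%.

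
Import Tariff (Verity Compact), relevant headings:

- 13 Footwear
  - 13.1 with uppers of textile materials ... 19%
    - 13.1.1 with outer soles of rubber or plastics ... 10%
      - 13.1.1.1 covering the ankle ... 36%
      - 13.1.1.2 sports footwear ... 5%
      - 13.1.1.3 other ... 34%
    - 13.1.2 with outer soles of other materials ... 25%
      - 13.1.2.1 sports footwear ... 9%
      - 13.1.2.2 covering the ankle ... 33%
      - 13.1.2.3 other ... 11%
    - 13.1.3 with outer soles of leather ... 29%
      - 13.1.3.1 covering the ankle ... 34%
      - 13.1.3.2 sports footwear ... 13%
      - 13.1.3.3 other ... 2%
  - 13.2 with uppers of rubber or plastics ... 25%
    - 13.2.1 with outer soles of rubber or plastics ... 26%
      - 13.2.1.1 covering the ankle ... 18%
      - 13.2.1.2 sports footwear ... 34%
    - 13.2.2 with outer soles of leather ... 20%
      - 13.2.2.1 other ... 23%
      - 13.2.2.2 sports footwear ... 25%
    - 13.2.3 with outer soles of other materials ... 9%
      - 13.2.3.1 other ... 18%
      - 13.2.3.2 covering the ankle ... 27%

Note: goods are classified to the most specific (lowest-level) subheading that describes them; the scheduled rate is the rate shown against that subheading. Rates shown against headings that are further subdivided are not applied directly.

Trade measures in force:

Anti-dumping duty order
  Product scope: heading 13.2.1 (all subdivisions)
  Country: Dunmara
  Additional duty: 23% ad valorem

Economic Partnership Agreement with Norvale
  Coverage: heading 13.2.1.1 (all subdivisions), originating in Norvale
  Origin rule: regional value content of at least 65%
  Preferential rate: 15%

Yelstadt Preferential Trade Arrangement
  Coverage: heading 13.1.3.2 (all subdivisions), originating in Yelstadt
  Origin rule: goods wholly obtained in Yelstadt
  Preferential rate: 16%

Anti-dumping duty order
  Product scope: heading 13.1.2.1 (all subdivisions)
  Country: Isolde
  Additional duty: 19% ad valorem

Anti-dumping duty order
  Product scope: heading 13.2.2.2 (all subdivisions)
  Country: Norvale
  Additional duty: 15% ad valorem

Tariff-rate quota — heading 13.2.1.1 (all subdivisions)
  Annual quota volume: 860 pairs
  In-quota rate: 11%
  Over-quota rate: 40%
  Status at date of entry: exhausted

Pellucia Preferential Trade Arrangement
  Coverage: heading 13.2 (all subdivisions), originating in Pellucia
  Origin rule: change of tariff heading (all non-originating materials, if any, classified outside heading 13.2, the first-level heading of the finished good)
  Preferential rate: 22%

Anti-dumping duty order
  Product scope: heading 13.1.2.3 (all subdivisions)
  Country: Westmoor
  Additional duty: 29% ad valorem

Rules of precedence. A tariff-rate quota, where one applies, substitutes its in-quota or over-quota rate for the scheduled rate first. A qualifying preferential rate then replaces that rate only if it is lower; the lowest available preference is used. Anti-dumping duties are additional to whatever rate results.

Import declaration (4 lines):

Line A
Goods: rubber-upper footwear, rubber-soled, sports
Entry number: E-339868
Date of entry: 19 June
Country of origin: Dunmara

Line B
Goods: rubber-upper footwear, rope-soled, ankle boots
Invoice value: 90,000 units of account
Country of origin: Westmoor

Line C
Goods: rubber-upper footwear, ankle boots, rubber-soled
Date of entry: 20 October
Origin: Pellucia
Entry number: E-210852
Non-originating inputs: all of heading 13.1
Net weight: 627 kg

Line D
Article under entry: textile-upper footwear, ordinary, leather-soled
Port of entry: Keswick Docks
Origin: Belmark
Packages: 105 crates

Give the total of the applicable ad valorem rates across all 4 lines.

108%

Line A: rubber-upper → 13.2; rubber-soled → 13.2.1; sports → 13.2.1.2. Scheduled 34%. anti-dumping (Dunmara, 13.2.1): +23%; total 34% + 23% = 57%. → 57%.
Line B: rubber-upper → 13.2; rope-soled → 13.2.3; ankle boots → 13.2.3.2. Scheduled 27%. No special measure applies. → 27%.
Line C: rubber-upper → 13.2; rubber-soled → 13.2.1; ankle boots → 13.2.1.1. Scheduled 18%. quota on 13.2.1.1 exhausted → over-quota 40%; Pellucia agreement on 13.2: CTH met → 22% available; preferential 22%. → 22%.
Line D: textile-upper → 13.1; leather-soled → 13.1.3; ordinary → 13.1.3.3. Scheduled 2%. No special measure applies. → 2%.
Sum: 57% + 27% + 22% + 2% = 108%.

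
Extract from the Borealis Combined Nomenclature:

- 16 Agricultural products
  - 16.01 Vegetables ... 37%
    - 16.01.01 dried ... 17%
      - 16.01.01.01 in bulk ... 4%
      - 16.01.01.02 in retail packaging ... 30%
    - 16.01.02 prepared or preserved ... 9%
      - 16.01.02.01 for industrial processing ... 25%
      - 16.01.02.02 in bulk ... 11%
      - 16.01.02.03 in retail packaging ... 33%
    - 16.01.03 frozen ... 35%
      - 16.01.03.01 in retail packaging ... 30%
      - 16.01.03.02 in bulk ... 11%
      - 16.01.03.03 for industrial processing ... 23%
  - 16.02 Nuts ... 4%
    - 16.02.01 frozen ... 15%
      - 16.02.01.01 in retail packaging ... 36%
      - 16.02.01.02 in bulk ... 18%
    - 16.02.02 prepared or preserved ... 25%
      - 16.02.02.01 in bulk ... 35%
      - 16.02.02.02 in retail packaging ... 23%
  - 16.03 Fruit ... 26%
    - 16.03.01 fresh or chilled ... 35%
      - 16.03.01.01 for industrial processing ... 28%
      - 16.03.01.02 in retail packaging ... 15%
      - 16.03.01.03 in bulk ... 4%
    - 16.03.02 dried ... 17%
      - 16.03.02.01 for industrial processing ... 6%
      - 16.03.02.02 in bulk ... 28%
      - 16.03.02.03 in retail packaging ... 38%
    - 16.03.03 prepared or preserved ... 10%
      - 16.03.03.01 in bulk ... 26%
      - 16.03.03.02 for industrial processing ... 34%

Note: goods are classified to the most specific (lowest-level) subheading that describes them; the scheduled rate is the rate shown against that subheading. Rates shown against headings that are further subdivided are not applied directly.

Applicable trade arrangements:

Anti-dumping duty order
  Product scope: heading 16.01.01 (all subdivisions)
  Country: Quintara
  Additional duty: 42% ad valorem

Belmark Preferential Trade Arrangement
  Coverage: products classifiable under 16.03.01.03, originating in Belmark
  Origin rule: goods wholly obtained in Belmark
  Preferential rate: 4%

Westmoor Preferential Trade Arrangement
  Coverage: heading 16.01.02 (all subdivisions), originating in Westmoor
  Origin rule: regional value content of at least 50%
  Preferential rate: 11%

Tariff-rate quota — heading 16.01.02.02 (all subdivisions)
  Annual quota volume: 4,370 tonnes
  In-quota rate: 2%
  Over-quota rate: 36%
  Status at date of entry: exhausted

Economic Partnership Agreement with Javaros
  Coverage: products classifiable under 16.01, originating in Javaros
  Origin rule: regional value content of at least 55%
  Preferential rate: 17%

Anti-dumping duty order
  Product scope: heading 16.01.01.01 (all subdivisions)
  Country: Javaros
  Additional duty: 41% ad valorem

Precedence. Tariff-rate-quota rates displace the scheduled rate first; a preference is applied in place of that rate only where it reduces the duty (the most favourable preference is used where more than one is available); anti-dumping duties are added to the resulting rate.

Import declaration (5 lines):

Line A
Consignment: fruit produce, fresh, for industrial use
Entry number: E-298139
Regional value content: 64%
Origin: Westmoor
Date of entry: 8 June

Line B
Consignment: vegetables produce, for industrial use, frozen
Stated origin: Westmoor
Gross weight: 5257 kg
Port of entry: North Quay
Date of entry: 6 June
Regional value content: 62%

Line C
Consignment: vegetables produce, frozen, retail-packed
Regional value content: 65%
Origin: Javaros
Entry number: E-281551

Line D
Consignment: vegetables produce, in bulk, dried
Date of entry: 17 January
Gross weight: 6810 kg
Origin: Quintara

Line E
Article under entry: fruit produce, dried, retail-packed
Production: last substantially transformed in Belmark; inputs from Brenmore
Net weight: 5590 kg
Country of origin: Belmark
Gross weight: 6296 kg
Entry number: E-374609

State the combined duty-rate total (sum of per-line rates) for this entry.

Line A: fruit → 16.03; fresh → 16.03.01; for industrial use → 16.03.01.01. Scheduled 28%. Westmoor agreement on 16.01.02: 16.03.01.01 not covered. → 28%.
Line B: vegetables → 16.01; frozen → 16.01.03; for industrial use → 16.01.03.03. Scheduled 23%. Westmoor agreement on 16.01.02: 16.01.03.03 not covered. → 23%.
Line C: vegetables → 16.01; frozen → 16.01.03; retail-packed → 16.01.03.01. Scheduled 30%. Javaros agreement on 16.01: RVC ≥ 55% → 17% available; preferential 17%. → 17%.
Line D: vegetables → 16.01; dried → 16.01.01; in bulk → 16.01.01.01. Scheduled 4%. anti-dumping (Quintara, 16.01.01): +42%; total 4% + 42% = 46%. → 46%.
Line E: fruit → 16.03; dried → 16.03.02; retail-packed → 16.03.02.03. Scheduled 38%. Belmark agreement on 16.03.01.03: 16.03.02.03 not covered. → 38%.
Sum: 28% + 23% + 17% + 46% + 38% = 152%.

152%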